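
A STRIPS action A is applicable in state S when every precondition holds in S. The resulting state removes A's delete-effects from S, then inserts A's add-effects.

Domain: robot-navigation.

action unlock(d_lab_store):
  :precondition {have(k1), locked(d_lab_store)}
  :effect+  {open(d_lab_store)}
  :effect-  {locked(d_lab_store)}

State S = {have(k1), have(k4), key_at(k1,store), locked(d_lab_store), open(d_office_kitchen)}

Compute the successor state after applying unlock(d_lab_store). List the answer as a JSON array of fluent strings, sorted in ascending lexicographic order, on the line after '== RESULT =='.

Compute (S \ del) ∪ add:
  pre ⊆ S: {have(k1), locked(d_lab_store)} ⊆ S  — applicable
  S \ del = {have(k1), have(k4), key_at(k1,store), open(d_office_kitchen)}
  ∪ add   = {have(k1), have(k4), key_at(k1,store), open(d_lab_store), open(d_office_kitchen)}

== RESULT ==
["have(k1)", "have(k4)", "key_at(k1,store)", "open(d_lab_store)", "open(d_office_kitchen)"]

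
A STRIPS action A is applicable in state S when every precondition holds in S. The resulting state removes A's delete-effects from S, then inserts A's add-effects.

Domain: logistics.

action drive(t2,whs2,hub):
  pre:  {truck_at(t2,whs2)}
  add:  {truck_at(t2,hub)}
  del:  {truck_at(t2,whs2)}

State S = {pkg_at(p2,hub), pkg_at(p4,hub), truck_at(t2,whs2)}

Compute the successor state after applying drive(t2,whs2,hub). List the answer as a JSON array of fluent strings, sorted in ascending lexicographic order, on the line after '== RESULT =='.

Progress:
  pre ⊆ S: {truck_at(t2,whs2)} ⊆ S  — applicable
  S \ del = {pkg_at(p2,hub), pkg_at(p4,hub)}
  ∪ add   = {pkg_at(p2,hub), pkg_at(p4,hub), truck_at(t2,hub)}

== RESULT ==
["pkg_at(p2,hub)", "pkg_at(p4,hub)", "truck_at(t2,hub)"]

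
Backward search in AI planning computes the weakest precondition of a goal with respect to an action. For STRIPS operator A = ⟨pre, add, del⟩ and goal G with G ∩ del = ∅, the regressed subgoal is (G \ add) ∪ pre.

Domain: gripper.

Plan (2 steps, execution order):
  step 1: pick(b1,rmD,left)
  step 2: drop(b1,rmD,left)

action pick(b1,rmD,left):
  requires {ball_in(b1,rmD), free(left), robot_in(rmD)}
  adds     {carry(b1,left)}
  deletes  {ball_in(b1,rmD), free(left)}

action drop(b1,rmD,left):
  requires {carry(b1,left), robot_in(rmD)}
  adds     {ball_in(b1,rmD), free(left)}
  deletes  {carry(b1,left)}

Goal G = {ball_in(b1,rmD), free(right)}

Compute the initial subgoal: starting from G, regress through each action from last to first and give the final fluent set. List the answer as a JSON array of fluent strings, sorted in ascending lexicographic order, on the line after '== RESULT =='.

Regress step by step:
  through step 2 (drop(b1,rmD,left)): drop {ball_in(b1,rmD)}, keep {free(right)}, require {carry(b1,left), robot_in(rmD)}
    → {carry(b1,left), free(right), robot_in(rmD)}
  through step 1 (pick(b1,rmD,left)): drop {carry(b1,left)}, keep {free(right), robot_in(rmD)}, require {ball_in(b1,rmD), free(left), robot_in(rmD)}
    → {ball_in(b1,rmD), free(left), free(right), robot_in(rmD)}

== RESULT ==
["ball_in(b1,rmD)", "free(left)", "free(right)", "robot_in(rmD)"]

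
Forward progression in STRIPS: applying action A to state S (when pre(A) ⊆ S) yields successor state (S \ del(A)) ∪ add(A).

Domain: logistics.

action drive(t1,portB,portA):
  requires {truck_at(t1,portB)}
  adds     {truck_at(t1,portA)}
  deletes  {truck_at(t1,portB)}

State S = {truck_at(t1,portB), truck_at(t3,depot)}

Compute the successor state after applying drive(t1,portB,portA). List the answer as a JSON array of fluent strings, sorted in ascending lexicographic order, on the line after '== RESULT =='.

Compute (S \ del) ∪ add:
  pre ⊆ S: {truck_at(t1,portB)} ⊆ S  — applicable
  S \ del = {truck_at(t3,depot)}
  ∪ add   = {truck_at(t1,portA), truck_at(t3,depot)}

== RESULT ==
["truck_at(t1,portA)", "truck_at(t3,depot)"]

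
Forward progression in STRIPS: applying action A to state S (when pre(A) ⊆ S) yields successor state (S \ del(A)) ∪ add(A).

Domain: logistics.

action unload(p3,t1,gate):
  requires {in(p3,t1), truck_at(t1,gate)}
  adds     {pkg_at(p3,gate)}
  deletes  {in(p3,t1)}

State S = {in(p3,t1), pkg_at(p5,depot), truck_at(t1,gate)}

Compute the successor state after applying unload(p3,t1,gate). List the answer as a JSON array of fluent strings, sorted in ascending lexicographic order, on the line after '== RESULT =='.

Progress:
  pre ⊆ S: {in(p3,t1), truck_at(t1,gate)} ⊆ S  — applicable
  S \ del = {pkg_at(p5,depot), truck_at(t1,gate)}
  ∪ add   = {pkg_at(p3,gate), pkg_at(p5,depot), truck_at(t1,gate)}

== RESULT ==
["pkg_at(p3,gate)", "pkg_at(p5,depot)", "truck_at(t1,gate)"]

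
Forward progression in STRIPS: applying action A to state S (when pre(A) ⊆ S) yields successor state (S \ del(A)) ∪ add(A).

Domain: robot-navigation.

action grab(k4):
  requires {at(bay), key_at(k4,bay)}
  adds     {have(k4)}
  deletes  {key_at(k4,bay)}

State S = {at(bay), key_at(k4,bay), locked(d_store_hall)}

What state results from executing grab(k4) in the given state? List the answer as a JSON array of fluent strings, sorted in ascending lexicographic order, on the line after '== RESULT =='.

Progress:
  pre ⊆ S: {at(bay), key_at(k4,bay)} ⊆ S  — applicable
  S \ del = {at(bay), locked(d_store_hall)}
  ∪ add   = {at(bay), have(k4), locked(d_store_hall)}

== RESULT ==
["at(bay)", "have(k4)", "locked(d_store_hall)"]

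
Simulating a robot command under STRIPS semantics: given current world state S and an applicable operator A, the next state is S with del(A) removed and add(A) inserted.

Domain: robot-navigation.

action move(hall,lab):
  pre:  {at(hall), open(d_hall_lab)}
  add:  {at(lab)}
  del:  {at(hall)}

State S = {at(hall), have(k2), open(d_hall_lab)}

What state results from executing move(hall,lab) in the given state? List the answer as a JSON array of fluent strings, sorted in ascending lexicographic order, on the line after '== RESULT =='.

Compute (S \ del) ∪ add:
  pre ⊆ S: {at(hall), open(d_hall_lab)} ⊆ S  — applicable
  S \ del = {have(k2), open(d_hall_lab)}
  ∪ add   = {at(lab), have(k2), open(d_hall_lab)}

== RESULT ==
["at(lab)", "have(k2)", "open(d_hall_lab)"]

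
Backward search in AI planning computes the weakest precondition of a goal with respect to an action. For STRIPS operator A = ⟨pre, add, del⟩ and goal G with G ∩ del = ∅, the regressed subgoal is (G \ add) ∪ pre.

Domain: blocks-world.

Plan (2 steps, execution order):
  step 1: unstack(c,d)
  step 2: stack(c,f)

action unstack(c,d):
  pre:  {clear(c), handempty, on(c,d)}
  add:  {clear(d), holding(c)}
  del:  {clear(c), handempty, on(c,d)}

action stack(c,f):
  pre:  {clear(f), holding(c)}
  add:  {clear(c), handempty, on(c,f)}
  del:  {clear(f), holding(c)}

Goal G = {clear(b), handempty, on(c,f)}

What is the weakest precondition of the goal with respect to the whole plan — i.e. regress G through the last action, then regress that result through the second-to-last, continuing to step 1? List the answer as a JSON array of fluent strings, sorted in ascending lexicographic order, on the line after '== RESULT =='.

Regress step by step:
  through step 2 (stack(c,f)): drop {handempty, on(c,f)}, keep {clear(b)}, require {clear(f), holding(c)}
    → {clear(b), clear(f), holding(c)}
  through step 1 (unstack(c,d)): drop {holding(c)}, keep {clear(b), clear(f)}, require {clear(c), handempty, on(c,d)}
    → {clear(b), clear(c), clear(f), handempty, on(c,d)}

== RESULT ==
["clear(b)", "clear(c)", "clear(f)", "handempty", "on(c,d)"]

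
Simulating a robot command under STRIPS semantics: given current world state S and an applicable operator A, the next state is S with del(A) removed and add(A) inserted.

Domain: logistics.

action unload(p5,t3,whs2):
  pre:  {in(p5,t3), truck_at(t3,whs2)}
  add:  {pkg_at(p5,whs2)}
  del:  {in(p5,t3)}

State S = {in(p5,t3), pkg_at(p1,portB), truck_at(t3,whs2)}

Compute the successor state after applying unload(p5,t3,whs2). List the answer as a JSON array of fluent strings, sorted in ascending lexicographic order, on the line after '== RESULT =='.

Compute (S \ del) ∪ add:
  pre ⊆ S: {in(p5,t3), truck_at(t3,whs2)} ⊆ S  — applicable
  S \ del = {pkg_at(p1,portB), truck_at(t3,whs2)}
  ∪ add   = {pkg_at(p1,portB), pkg_at(p5,whs2), truck_at(t3,whs2)}

== RESULT ==
["pkg_at(p1,portB)", "pkg_at(p5,whs2)", "truck_at(t3,whs2)"]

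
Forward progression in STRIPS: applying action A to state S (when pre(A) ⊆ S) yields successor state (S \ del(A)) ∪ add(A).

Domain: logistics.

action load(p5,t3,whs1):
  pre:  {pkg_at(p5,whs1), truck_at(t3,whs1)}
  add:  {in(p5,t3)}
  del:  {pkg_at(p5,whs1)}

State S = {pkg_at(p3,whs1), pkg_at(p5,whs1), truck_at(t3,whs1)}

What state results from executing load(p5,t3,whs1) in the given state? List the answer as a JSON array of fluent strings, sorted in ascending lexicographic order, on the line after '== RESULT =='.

Progress:
  pre ⊆ S: {pkg_at(p5,whs1), truck_at(t3,whs1)} ⊆ S  — applicable
  S \ del = {pkg_at(p3,whs1), truck_at(t3,whs1)}
  ∪ add   = {in(p5,t3), pkg_at(p3,whs1), truck_at(t3,whs1)}

== RESULT ==
["in(p5,t3)", "pkg_at(p3,whs1)", "truck_at(t3,whs1)"]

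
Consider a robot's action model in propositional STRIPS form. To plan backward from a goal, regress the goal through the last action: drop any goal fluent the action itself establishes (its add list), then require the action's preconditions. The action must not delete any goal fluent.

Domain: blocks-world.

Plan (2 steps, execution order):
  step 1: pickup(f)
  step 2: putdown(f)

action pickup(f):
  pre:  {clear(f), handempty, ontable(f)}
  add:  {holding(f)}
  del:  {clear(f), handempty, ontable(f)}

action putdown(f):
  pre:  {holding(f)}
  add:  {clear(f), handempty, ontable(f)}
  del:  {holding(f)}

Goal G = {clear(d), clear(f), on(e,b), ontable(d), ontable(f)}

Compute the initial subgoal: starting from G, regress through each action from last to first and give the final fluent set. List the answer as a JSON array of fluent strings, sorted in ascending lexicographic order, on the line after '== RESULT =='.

Work backward from the goal:
  through step 2 (putdown(f)): drop {clear(f), ontable(f)}, keep {clear(d), on(e,b), ontable(d)}, require {holding(f)}
    → {clear(d), holding(f), on(e,b), ontable(d)}
  through step 1 (pickup(f)): drop {holding(f)}, keep {clear(d), on(e,b), ontable(d)}, require {clear(f), handempty, ontable(f)}
    → {clear(d), clear(f), handempty, on(e,b), ontable(d), ontable(f)}

== RESULT ==
["clear(d)", "clear(f)", "handempty", "on(e,b)", "ontable(d)", "ontable(f)"]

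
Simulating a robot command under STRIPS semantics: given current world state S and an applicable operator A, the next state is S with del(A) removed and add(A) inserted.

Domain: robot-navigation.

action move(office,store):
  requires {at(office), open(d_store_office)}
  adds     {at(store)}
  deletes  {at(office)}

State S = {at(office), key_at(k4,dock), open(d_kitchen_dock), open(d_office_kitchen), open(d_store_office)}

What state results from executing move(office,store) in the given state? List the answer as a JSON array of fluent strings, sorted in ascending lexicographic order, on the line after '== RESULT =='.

Compute (S \ del) ∪ add:
  pre ⊆ S: {at(office), open(d_store_office)} ⊆ S  — applicable
  S \ del = {key_at(k4,dock), open(d_kitchen_dock), open(d_office_kitchen), open(d_store_office)}
  ∪ add   = {at(store), key_at(k4,dock), open(d_kitchen_dock), open(d_office_kitchen), open(d_store_office)}

== RESULT ==
["at(store)", "key_at(k4,dock)", "open(d_kitchen_dock)", "open(d_office_kitchen)", "open(d_store_office)"]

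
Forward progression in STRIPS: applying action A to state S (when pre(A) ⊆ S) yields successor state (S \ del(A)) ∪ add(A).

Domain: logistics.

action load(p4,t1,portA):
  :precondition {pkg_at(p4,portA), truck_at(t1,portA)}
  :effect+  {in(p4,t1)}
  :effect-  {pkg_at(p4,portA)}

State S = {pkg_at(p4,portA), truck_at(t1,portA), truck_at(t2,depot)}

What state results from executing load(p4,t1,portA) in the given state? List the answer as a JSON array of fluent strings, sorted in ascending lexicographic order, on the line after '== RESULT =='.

Progress:
  pre ⊆ S: {pkg_at(p4,portA), truck_at(t1,portA)} ⊆ S  — applicable
  S \ del = {truck_at(t1,portA), truck_at(t2,depot)}
  ∪ add   = {in(p4,t1), truck_at(t1,portA), truck_at(t2,depot)}

== RESULT ==
["in(p4,t1)", "truck_at(t1,portA)", "truck_at(t2,depot)"]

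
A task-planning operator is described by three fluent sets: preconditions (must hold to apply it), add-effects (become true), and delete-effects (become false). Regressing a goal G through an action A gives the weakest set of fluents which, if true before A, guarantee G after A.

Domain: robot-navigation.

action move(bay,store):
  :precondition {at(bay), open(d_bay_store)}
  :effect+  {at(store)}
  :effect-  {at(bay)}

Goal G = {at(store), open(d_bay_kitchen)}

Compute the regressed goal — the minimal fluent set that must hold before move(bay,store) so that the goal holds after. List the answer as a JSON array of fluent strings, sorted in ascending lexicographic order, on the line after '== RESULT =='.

Compute (G \ add) ∪ pre:
  G ∩ del = {}  (empty — regression defined)
  G \ add = {at(store), open(d_bay_kitchen)} \ {at(store)} = {open(d_bay_kitchen)}
  ∪ pre   = {open(d_bay_kitchen)} ∪ {at(bay), open(d_bay_store)}
          = {at(bay), open(d_bay_kitchen), open(d_bay_store)}

== RESULT ==
["at(bay)", "open(d_bay_kitchen)", "open(d_bay_store)"]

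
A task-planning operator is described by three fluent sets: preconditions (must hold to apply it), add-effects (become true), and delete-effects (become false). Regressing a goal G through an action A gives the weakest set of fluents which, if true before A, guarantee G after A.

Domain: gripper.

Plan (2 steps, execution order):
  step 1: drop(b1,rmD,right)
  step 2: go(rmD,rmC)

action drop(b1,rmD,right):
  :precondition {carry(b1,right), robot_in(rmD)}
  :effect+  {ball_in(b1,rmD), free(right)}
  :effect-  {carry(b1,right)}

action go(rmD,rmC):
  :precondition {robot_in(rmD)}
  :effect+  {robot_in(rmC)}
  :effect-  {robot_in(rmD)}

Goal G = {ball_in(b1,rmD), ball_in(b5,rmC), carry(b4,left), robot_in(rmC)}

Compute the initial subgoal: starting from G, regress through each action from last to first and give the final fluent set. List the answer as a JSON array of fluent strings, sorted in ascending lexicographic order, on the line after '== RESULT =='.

Regress step by step:
  through step 2 (go(rmD,rmC)): drop {robot_in(rmC)}, keep {ball_in(b1,rmD), ball_in(b5,rmC), carry(b4,left)}, require {robot_in(rmD)}
    → {ball_in(b1,rmD), ball_in(b5,rmC), carry(b4,left), robot_in(rmD)}
  through step 1 (drop(b1,rmD,right)): drop {ball_in(b1,rmD)}, keep {ball_in(b5,rmC), carry(b4,left), robot_in(rmD)}, require {carry(b1,right), robot_in(rmD)}
    → {ball_in(b5,rmC), carry(b1,right), carry(b4,left), robot_in(rmD)}

== RESULT ==
["ball_in(b5,rmC)", "carry(b1,right)", "carry(b4,left)", "robot_in(rmD)"]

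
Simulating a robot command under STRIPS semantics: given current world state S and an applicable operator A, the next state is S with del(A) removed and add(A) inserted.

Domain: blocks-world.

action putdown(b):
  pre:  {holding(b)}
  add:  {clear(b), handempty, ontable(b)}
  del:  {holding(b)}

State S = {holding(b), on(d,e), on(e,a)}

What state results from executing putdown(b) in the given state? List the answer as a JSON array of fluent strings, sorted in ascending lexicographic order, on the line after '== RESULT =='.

Compute (S \ del) ∪ add:
  pre ⊆ S: {holding(b)} ⊆ S  — applicable
  S \ del = {on(d,e), on(e,a)}
  ∪ add   = {clear(b), handempty, on(d,e), on(e,a), ontable(b)}

== RESULT ==
["clear(b)", "handempty", "on(d,e)", "on(e,a)", "ontable(b)"]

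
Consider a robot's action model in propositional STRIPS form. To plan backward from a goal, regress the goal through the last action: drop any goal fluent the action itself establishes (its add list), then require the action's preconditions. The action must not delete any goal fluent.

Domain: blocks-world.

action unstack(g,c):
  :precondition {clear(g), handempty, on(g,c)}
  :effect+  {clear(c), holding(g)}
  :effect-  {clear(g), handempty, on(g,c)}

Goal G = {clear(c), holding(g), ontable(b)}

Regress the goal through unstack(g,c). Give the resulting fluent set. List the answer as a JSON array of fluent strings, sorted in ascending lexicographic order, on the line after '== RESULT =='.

Regress:
  G ∩ del = {}  (empty — regression defined)
  G \ add = {clear(c), holding(g), ontable(b)} \ {clear(c), holding(g)} = {ontable(b)}
  ∪ pre   = {ontable(b)} ∪ {clear(g), handempty, on(g,c)}
          = {clear(g), handempty, on(g,c), ontable(b)}

== RESULT ==
["clear(g)", "handempty", "on(g,c)", "ontable(b)"]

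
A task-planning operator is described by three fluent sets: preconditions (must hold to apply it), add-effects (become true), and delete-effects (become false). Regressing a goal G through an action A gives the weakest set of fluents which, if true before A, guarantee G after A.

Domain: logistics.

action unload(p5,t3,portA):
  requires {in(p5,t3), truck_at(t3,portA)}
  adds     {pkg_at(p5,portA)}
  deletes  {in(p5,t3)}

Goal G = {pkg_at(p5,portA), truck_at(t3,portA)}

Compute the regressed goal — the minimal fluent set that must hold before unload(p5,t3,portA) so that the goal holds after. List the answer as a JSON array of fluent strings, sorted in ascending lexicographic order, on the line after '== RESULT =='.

Compute (G \ add) ∪ pre:
  G ∩ del = {}  (empty — regression defined)
  G \ add = {pkg_at(p5,portA), truck_at(t3,portA)} \ {pkg_at(p5,portA)} = {truck_at(t3,portA)}
  ∪ pre   = {truck_at(t3,portA)} ∪ {in(p5,t3), truck_at(t3,portA)}
          = {in(p5,t3), truck_at(t3,portA)}

== RESULT ==
["in(p5,t3)", "truck_at(t3,portA)"]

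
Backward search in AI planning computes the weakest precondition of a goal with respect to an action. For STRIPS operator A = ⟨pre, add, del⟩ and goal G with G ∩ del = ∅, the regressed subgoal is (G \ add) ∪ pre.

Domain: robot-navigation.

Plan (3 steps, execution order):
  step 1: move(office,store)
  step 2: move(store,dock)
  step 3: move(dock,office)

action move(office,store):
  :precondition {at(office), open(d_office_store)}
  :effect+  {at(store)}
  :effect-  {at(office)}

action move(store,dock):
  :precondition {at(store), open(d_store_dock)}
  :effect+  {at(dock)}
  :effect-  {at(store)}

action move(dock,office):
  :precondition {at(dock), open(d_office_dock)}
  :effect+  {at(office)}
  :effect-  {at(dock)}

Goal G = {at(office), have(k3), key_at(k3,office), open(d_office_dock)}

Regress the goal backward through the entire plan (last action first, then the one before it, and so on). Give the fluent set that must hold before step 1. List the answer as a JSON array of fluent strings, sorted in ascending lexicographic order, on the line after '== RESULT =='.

Work backward from the goal:
  through step 3 (move(dock,office)): drop {at(office)}, keep {have(k3), key_at(k3,office), open(d_office_dock)}, require {at(dock), open(d_office_dock)}
    → {at(dock), have(k3), key_at(k3,office), open(d_office_dock)}
  through step 2 (move(store,dock)): drop {at(dock)}, keep {have(k3), key_at(k3,office), open(d_office_dock)}, require {at(store), open(d_store_dock)}
    → {at(store), have(k3), key_at(k3,office), open(d_office_dock), open(d_store_dock)}
  through step 1 (move(office,store)): drop {at(store)}, keep {have(k3), key_at(k3,office), open(d_office_dock), open(d_store_dock)}, require {at(office), open(d_office_store)}
    → {at(office), have(k3), key_at(k3,office), open(d_office_dock), open(d_office_store), open(d_store_dock)}

== RESULT ==
["at(office)", "have(k3)", "key_at(k3,office)", "open(d_office_dock)", "open(d_office_store)", "open(d_store_dock)"]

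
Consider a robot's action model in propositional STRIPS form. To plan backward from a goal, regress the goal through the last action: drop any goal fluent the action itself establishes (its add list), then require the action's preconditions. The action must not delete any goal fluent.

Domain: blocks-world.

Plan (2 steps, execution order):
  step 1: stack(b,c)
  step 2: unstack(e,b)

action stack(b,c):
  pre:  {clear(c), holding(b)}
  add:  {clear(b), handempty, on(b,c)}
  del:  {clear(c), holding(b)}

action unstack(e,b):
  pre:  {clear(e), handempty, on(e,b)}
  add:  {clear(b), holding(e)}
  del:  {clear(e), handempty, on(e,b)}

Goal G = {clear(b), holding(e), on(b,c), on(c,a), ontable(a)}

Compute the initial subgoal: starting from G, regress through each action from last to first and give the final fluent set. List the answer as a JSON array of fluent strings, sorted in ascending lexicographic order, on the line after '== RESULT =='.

Work backward from the goal:
  through step 2 (unstack(e,b)): drop {clear(b), holding(e)}, keep {on(b,c), on(c,a), ontable(a)}, require {clear(e), handempty, on(e,b)}
    → {clear(e), handempty, on(b,c), on(c,a), on(e,b), ontable(a)}
  through step 1 (stack(b,c)): drop {handempty, on(b,c)}, keep {clear(e), on(c,a), on(e,b), ontable(a)}, require {clear(c), holding(b)}
    → {clear(c), clear(e), holding(b), on(c,a), on(e,b), ontable(a)}

== RESULT ==
["clear(c)", "clear(e)", "holding(b)", "on(c,a)", "on(e,b)", "ontable(a)"]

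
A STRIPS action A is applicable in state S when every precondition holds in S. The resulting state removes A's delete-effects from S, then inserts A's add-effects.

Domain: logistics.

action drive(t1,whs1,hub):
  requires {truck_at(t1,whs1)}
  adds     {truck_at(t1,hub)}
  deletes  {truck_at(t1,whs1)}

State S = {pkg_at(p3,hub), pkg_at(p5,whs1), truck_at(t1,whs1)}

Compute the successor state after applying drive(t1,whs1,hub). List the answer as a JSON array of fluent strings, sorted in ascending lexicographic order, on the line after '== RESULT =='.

Compute (S \ del) ∪ add:
  pre ⊆ S: {truck_at(t1,whs1)} ⊆ S  — applicable
  S \ del = {pkg_at(p3,hub), pkg_at(p5,whs1)}
  ∪ add   = {pkg_at(p3,hub), pkg_at(p5,whs1), truck_at(t1,hub)}

== RESULT ==
["pkg_at(p3,hub)", "pkg_at(p5,whs1)", "truck_at(t1,hub)"]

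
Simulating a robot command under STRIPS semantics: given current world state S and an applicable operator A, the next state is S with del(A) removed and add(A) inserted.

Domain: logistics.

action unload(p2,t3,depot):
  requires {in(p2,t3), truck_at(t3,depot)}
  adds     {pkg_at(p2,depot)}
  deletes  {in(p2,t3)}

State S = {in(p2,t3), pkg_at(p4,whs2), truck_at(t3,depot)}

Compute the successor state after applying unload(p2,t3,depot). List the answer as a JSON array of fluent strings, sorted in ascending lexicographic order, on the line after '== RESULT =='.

Progress:
  pre ⊆ S: {in(p2,t3), truck_at(t3,depot)} ⊆ S  — applicable
  S \ del = {pkg_at(p4,whs2), truck_at(t3,depot)}
  ∪ add   = {pkg_at(p2,depot), pkg_at(p4,whs2), truck_at(t3,depot)}

== RESULT ==
["pkg_at(p2,depot)", "pkg_at(p4,whs2)", "truck_at(t3,depot)"]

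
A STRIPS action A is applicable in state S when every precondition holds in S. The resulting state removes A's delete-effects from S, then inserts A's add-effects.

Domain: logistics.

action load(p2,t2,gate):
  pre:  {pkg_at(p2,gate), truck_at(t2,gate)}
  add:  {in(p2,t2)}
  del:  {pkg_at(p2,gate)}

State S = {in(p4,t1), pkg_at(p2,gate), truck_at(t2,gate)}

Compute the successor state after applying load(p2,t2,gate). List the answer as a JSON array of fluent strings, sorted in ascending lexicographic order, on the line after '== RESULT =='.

Progress:
  pre ⊆ S: {pkg_at(p2,gate), truck_at(t2,gate)} ⊆ S  — applicable
  S \ del = {in(p4,t1), truck_at(t2,gate)}
  ∪ add   = {in(p2,t2), in(p4,t1), truck_at(t2,gate)}

== RESULT ==
["in(p2,t2)", "in(p4,t1)", "truck_at(t2,gate)"]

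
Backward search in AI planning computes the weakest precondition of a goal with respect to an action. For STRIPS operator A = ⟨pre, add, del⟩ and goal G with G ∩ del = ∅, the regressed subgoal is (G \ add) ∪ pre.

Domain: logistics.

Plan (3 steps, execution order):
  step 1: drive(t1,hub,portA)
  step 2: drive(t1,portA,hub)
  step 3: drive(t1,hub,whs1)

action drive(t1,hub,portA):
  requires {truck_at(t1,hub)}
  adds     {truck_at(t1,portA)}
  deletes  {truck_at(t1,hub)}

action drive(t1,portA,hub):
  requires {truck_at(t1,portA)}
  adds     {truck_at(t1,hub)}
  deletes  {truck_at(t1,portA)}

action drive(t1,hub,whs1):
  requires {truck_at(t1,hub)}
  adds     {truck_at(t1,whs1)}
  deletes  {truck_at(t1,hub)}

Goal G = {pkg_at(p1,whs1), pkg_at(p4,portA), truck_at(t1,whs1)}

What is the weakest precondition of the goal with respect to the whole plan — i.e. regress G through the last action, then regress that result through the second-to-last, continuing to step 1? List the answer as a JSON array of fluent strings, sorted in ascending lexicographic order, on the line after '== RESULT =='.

Work backward from the goal:
  through step 3 (drive(t1,hub,whs1)): drop {truck_at(t1,whs1)}, keep {pkg_at(p1,whs1), pkg_at(p4,portA)}, require {truck_at(t1,hub)}
    → {pkg_at(p1,whs1), pkg_at(p4,portA), truck_at(t1,hub)}
  through step 2 (drive(t1,portA,hub)): drop {truck_at(t1,hub)}, keep {pkg_at(p1,whs1), pkg_at(p4,portA)}, require {truck_at(t1,portA)}
    → {pkg_at(p1,whs1), pkg_at(p4,portA), truck_at(t1,portA)}
  through step 1 (drive(t1,hub,portA)): drop {truck_at(t1,portA)}, keep {pkg_at(p1,whs1), pkg_at(p4,portA)}, require {truck_at(t1,hub)}
    → {pkg_at(p1,whs1), pkg_at(p4,portA), truck_at(t1,hub)}

== RESULT ==
["pkg_at(p1,whs1)", "pkg_at(p4,portA)", "truck_at(t1,hub)"]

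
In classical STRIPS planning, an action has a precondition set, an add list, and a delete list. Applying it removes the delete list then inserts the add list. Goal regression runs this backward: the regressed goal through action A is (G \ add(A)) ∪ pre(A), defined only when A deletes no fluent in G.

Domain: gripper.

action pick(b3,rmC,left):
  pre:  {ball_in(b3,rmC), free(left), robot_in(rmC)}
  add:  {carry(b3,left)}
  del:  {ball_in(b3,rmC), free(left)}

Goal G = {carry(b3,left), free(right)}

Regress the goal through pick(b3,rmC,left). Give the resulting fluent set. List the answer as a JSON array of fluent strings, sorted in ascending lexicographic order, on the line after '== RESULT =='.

Compute (G \ add) ∪ pre:
  G ∩ del = {}  (empty — regression defined)
  G \ add = {carry(b3,left), free(right)} \ {carry(b3,left)} = {free(right)}
  ∪ pre   = {free(right)} ∪ {ball_in(b3,rmC), free(left), robot_in(rmC)}
          = {ball_in(b3,rmC), free(left), free(right), robot_in(rmC)}

== RESULT ==
["ball_in(b3,rmC)", "free(left)", "free(right)", "robot_in(rmC)"]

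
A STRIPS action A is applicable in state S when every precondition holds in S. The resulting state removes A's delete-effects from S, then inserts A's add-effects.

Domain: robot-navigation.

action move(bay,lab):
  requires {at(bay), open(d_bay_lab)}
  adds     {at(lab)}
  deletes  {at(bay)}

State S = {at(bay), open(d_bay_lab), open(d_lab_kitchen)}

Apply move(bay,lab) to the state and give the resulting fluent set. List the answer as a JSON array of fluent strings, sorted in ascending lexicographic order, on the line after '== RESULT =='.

Progress:
  pre ⊆ S: {at(bay), open(d_bay_lab)} ⊆ S  — applicable
  S \ del = {open(d_bay_lab), open(d_lab_kitchen)}
  ∪ add   = {at(lab), open(d_bay_lab), open(d_lab_kitchen)}

== RESULT ==
["at(lab)", "open(d_bay_lab)", "open(d_lab_kitchen)"]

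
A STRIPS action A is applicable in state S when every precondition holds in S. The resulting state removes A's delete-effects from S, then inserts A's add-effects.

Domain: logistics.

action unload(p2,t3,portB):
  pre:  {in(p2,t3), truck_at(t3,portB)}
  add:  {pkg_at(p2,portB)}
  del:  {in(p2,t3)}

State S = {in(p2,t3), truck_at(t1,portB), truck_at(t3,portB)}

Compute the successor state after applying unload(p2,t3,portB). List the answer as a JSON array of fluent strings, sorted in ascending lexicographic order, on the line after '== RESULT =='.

Compute (S \ del) ∪ add:
  pre ⊆ S: {in(p2,t3), truck_at(t3,portB)} ⊆ S  — applicable
  S \ del = {truck_at(t1,portB), truck_at(t3,portB)}
  ∪ add   = {pkg_at(p2,portB), truck_at(t1,portB), truck_at(t3,portB)}

== RESULT ==
["pkg_at(p2,portB)", "truck_at(t1,portB)", "truck_at(t3,portB)"]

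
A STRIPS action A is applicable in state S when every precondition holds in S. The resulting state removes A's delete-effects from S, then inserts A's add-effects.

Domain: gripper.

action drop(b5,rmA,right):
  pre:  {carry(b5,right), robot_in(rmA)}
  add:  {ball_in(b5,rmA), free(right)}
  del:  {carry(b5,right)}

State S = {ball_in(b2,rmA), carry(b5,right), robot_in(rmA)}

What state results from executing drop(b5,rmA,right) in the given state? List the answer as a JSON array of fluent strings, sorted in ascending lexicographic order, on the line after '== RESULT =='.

Progress:
  pre ⊆ S: {carry(b5,right), robot_in(rmA)} ⊆ S  — applicable
  S \ del = {ball_in(b2,rmA), robot_in(rmA)}
  ∪ add   = {ball_in(b2,rmA), ball_in(b5,rmA), free(right), robot_in(rmA)}

== RESULT ==
["ball_in(b2,rmA)", "ball_in(b5,rmA)", "free(right)", "robot_in(rmA)"]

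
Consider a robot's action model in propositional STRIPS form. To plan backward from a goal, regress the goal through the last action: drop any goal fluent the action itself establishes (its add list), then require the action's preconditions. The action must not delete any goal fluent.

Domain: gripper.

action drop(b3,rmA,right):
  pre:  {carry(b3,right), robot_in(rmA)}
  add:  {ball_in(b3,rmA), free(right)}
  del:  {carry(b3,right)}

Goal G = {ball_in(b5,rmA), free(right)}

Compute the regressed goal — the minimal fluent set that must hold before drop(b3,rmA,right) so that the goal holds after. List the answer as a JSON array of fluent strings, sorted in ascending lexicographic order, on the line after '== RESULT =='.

Compute (G \ add) ∪ pre:
  G ∩ del = {}  (empty — regression defined)
  G \ add = {ball_in(b5,rmA), free(right)} \ {ball_in(b3,rmA), free(right)} = {ball_in(b5,rmA)}
  ∪ pre   = {ball_in(b5,rmA)} ∪ {carry(b3,right), robot_in(rmA)}
          = {ball_in(b5,rmA), carry(b3,right), robot_in(rmA)}

== RESULT ==
["ball_in(b5,rmA)", "carry(b3,right)", "robot_in(rmA)"]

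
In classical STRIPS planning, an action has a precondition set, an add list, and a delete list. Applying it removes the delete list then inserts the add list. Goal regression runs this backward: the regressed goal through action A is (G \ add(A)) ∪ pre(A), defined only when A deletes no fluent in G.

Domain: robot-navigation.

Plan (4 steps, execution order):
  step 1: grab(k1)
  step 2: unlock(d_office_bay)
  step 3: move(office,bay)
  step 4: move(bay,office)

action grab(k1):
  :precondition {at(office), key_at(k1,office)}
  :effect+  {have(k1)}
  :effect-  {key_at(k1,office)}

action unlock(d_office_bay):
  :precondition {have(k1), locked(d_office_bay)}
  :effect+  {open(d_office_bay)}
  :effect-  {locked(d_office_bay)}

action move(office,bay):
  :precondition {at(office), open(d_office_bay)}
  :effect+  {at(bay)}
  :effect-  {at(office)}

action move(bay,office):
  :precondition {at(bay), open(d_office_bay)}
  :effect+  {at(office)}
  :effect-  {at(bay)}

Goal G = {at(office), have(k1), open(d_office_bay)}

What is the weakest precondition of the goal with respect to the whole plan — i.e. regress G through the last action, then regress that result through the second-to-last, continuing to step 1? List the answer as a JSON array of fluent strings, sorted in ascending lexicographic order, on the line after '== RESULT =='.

Work backward from the goal:
  through step 4 (move(bay,office)): drop {at(office)}, keep {have(k1), open(d_office_bay)}, require {at(bay), open(d_office_bay)}
    → {at(bay), have(k1), open(d_office_bay)}
  through step 3 (move(office,bay)): drop {at(bay)}, keep {have(k1), open(d_office_bay)}, require {at(office), open(d_office_bay)}
    → {at(office), have(k1), open(d_office_bay)}
  through step 2 (unlock(d_office_bay)): drop {open(d_office_bay)}, keep {at(office), have(k1)}, require {have(k1), locked(d_office_bay)}
    → {at(office), have(k1), locked(d_office_bay)}
  through step 1 (grab(k1)): drop {have(k1)}, keep {at(office), locked(d_office_bay)}, require {at(office), key_at(k1,office)}
    → {at(office), key_at(k1,office), locked(d_office_bay)}

== RESULT ==
["at(office)", "key_at(k1,office)", "locked(d_office_bay)"]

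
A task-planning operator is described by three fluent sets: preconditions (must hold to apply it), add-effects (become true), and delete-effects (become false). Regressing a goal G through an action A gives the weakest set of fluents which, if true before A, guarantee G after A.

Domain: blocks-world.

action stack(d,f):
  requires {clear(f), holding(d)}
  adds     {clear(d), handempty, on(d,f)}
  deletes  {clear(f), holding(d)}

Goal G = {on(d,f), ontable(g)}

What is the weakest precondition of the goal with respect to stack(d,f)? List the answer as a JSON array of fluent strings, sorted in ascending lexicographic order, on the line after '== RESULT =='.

Regress:
  G ∩ del = {}  (empty — regression defined)
  G \ add = {on(d,f), ontable(g)} \ {clear(d), handempty, on(d,f)} = {ontable(g)}
  ∪ pre   = {ontable(g)} ∪ {clear(f), holding(d)}
          = {clear(f), holding(d), ontable(g)}

== RESULT ==
["clear(f)", "holding(d)", "ontable(g)"]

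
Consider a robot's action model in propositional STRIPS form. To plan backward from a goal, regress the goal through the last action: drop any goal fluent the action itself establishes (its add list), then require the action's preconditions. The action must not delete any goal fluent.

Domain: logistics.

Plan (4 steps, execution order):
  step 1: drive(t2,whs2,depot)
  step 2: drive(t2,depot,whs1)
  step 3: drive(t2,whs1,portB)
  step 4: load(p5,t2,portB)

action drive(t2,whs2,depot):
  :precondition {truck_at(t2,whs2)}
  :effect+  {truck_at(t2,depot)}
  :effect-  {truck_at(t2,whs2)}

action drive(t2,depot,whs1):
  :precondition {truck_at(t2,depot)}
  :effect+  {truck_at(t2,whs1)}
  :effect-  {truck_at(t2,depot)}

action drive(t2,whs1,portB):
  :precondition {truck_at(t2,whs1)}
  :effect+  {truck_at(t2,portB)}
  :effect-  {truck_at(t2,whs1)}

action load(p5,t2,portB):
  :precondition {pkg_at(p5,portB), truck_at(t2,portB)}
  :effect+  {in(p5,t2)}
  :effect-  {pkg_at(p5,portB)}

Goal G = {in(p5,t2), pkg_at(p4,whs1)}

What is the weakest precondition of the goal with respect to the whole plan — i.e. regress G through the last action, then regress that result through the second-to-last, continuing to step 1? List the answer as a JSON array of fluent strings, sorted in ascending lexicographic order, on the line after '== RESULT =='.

Work backward from the goal:
  through step 4 (load(p5,t2,portB)): drop {in(p5,t2)}, keep {pkg_at(p4,whs1)}, require {pkg_at(p5,portB), truck_at(t2,portB)}
    → {pkg_at(p4,whs1), pkg_at(p5,portB), truck_at(t2,portB)}
  through step 3 (drive(t2,whs1,portB)): drop {truck_at(t2,portB)}, keep {pkg_at(p4,whs1), pkg_at(p5,portB)}, require {truck_at(t2,whs1)}
    → {pkg_at(p4,whs1), pkg_at(p5,portB), truck_at(t2,whs1)}
  through step 2 (drive(t2,depot,whs1)): drop {truck_at(t2,whs1)}, keep {pkg_at(p4,whs1), pkg_at(p5,portB)}, require {truck_at(t2,depot)}
    → {pkg_at(p4,whs1), pkg_at(p5,portB), truck_at(t2,depot)}
  through step 1 (drive(t2,whs2,depot)): drop {truck_at(t2,depot)}, keep {pkg_at(p4,whs1), pkg_at(p5,portB)}, require {truck_at(t2,whs2)}
    → {pkg_at(p4,whs1), pkg_at(p5,portB), truck_at(t2,whs2)}

== RESULT ==
["pkg_at(p4,whs1)", "pkg_at(p5,portB)", "truck_at(t2,whs2)"]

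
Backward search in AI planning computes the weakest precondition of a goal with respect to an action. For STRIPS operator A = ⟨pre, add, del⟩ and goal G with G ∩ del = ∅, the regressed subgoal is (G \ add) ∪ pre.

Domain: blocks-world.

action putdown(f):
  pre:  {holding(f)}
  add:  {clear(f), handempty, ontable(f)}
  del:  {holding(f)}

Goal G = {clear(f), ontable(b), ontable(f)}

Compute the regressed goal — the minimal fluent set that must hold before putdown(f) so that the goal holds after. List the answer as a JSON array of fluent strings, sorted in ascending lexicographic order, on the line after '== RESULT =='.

Regress:
  G ∩ del = {}  (empty — regression defined)
  G \ add = {clear(f), ontable(b), ontable(f)} \ {clear(f), handempty, ontable(f)} = {ontable(b)}
  ∪ pre   = {ontable(b)} ∪ {holding(f)}
          = {holding(f), ontable(b)}

== RESULT ==
["holding(f)", "ontable(b)"]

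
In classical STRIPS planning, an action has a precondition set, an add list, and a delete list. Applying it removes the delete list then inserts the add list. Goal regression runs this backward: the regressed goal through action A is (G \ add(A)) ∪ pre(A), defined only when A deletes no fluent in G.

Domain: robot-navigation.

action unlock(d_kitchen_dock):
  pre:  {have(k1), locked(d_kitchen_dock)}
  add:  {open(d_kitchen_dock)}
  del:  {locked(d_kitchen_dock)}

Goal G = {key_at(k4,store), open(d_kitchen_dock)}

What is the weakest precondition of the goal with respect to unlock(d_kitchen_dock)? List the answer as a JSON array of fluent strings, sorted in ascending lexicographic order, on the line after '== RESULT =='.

Regress:
  G ∩ del = {}  (empty — regression defined)
  G \ add = {key_at(k4,store), open(d_kitchen_dock)} \ {open(d_kitchen_dock)} = {key_at(k4,store)}
  ∪ pre   = {key_at(k4,store)} ∪ {have(k1), locked(d_kitchen_dock)}
          = {have(k1), key_at(k4,store), locked(d_kitchen_dock)}

== RESULT ==
["have(k1)", "key_at(k4,store)", "locked(d_kitchen_dock)"]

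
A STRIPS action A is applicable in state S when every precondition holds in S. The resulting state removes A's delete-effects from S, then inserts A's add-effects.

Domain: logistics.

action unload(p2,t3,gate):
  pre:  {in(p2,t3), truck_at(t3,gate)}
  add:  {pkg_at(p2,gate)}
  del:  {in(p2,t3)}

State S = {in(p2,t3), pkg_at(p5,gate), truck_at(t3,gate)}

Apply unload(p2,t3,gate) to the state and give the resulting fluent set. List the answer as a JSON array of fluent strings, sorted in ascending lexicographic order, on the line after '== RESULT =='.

Compute (S \ del) ∪ add:
  pre ⊆ S: {in(p2,t3), truck_at(t3,gate)} ⊆ S  — applicable
  S \ del = {pkg_at(p5,gate), truck_at(t3,gate)}
  ∪ add   = {pkg_at(p2,gate), pkg_at(p5,gate), truck_at(t3,gate)}

== RESULT ==
["pkg_at(p2,gate)", "pkg_at(p5,gate)", "truck_at(t3,gate)"]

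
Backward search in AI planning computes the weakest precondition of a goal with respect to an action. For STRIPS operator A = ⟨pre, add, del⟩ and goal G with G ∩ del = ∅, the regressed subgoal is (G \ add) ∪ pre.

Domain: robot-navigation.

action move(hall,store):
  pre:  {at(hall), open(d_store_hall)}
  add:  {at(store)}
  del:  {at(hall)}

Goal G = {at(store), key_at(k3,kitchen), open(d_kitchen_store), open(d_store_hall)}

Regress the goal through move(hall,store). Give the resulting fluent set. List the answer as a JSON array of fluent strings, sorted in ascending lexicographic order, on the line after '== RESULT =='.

Regress:
  G ∩ del = {}  (empty — regression defined)
  G \ add = {at(store), key_at(k3,kitchen), open(d_kitchen_store), open(d_store_hall)} \ {at(store)} = {key_at(k3,kitchen), open(d_kitchen_store), open(d_store_hall)}
  ∪ pre   = {key_at(k3,kitchen), open(d_kitchen_store), open(d_store_hall)} ∪ {at(hall), open(d_store_hall)}
          = {at(hall), key_at(k3,kitchen), open(d_kitchen_store), open(d_store_hall)}

== RESULT ==
["at(hall)", "key_at(k3,kitchen)", "open(d_kitchen_store)", "open(d_store_hall)"]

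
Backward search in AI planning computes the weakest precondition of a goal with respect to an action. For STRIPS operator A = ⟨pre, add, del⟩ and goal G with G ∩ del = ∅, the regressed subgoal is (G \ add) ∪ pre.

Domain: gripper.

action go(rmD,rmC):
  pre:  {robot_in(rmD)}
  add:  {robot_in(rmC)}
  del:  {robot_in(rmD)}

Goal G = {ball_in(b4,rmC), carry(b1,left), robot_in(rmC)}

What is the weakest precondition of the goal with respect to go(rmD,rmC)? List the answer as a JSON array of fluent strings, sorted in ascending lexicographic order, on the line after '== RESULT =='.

Regress:
  G ∩ del = {}  (empty — regression defined)
  G \ add = {ball_in(b4,rmC), carry(b1,left), robot_in(rmC)} \ {robot_in(rmC)} = {ball_in(b4,rmC), carry(b1,left)}
  ∪ pre   = {ball_in(b4,rmC), carry(b1,left)} ∪ {robot_in(rmD)}
          = {ball_in(b4,rmC), carry(b1,left), robot_in(rmD)}

== RESULT ==
["ball_in(b4,rmC)", "carry(b1,left)", "robot_in(rmD)"]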